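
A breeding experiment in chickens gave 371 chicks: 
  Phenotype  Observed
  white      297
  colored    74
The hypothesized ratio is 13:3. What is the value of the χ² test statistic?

0.348

The 13:3 ratio has 16 parts, so with N = 371 the expected counts are:
  white: 371 × 13/16 = 301.4375
  colored: 371 × 3/16 = 69.5625
χ² = Σ (O − E)² / E
  white: (297 − 301.4375)² / 301.4375 = 0.0653
  colored: (74 − 69.5625)² / 69.5625 = 0.2831
χ² = 0.0653 + 0.2831 = 0.3484 ≈ 0.348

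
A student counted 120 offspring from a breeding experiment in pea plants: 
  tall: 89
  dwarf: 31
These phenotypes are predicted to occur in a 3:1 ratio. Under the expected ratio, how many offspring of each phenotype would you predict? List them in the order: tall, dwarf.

90, 30

Under the 3:1 hypothesis (Σ ratio = 4, N = 120):
  tall: 120 × 3/4 = 90
  dwarf: 120 × 1/4 = 30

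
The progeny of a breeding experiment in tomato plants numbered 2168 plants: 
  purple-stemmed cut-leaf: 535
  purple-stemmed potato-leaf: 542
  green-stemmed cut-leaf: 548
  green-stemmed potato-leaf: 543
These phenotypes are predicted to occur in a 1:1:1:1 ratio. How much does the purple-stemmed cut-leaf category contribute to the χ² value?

0.090

Under the 1:1:1:1 hypothesis (Σ ratio = 4, N = 2168):
  purple-stemmed cut-leaf: 2168 × 1/4 = 542
  purple-stemmed potato-leaf: 2168 × 1/4 = 542
  green-stemmed cut-leaf: 2168 × 1/4 = 542
  green-stemmed potato-leaf: 2168 × 1/4 = 542
Contribution of purple-stemmed cut-leaf: (535 − 542)² / 542 = 0.0904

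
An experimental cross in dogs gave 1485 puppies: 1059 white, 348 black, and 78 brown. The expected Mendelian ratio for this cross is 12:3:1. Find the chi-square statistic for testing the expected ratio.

The 12:3:1 ratio has 16 parts, so with N = 1485 the expected counts are:
  white: 1485 × 12/16 = 1113.75
  black: 1485 × 3/16 = 278.4375
  brown: 1485 × 1/16 = 92.8125
χ² = Σ (O − E)² / E
  white: (1059 − 1113.75)² / 1113.75 = 2.6914
  black: (348 − 278.4375)² / 278.4375 = 17.3789
  brown: (78 − 92.8125)² / 92.8125 = 2.3640
χ² = 2.6914 + 17.3789 + 2.3640 = 22.4343 ≈ 22.434

22.434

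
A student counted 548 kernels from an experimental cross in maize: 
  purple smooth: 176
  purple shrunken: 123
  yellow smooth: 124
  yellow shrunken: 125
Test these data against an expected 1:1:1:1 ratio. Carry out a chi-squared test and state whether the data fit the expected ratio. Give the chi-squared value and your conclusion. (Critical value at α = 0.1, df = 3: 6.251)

14.818; not consistent

Total ratio parts = 4. Expected numbers out of 548:
  purple smooth: 548 × 1/4 = 137
  purple shrunken: 548 × 1/4 = 137
  yellow smooth: 548 × 1/4 = 137
  yellow shrunken: 548 × 1/4 = 137
χ² = Σ (O − E)² / E
  purple smooth: (176 − 137)² / 137 = 11.1022
  purple shrunken: (123 − 137)² / 137 = 1.4307
  yellow smooth: (124 − 137)² / 137 = 1.2336
  yellow shrunken: (125 − 137)² / 137 = 1.0511
χ² = 11.1022 + 1.4307 + 1.2336 + 1.0511 = 14.8176 ≈ 14.818
Degrees of freedom = 4 − 1 = 3; critical value at α = 0.1 is 6.251.
Since 14.818 > 6.251, we reject the null hypothesis — the data do not fit the 1:1:1:1 ratio.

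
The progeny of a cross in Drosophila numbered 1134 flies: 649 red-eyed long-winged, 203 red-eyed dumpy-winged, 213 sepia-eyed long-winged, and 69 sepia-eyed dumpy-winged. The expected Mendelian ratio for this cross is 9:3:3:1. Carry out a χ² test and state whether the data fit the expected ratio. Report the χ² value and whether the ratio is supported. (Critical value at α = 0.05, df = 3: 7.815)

Total ratio parts = 16. Expected numbers out of 1134:
  red-eyed long-winged: 1134 × 9/16 = 637.875
  red-eyed dumpy-winged: 1134 × 3/16 = 212.625
  sepia-eyed long-winged: 1134 × 3/16 = 212.625
  sepia-eyed dumpy-winged: 1134 × 1/16 = 70.875
χ² = Σ (O − E)² / E
  red-eyed long-winged: (649 − 637.875)² / 637.875 = 0.1940
  red-eyed dumpy-winged: (203 − 212.625)² / 212.625 = 0.4357
  sepia-eyed long-winged: (213 − 212.625)² / 212.625 = 0.0007
  sepia-eyed dumpy-winged: (69 − 70.875)² / 70.875 = 0.0496
χ² = 0.1940 + 0.4357 + 0.0007 + 0.0496 = 0.680
Degrees of freedom = 4 − 1 = 3; critical value at α = 0.05 is 7.815.
Since 0.680 < 7.815, we fail to reject the null hypothesis — the data are consistent with the 9:3:3:1 ratio.

0.680; consistent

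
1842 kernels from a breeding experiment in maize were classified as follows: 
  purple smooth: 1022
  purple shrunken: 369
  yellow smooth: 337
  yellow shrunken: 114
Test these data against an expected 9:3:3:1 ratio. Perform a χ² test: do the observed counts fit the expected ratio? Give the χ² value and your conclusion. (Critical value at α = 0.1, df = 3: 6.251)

Total ratio parts = 16. Expected numbers out of 1842:
  purple smooth: 1842 × 9/16 = 1036.125
  purple shrunken: 1842 × 3/16 = 345.375
  yellow smooth: 1842 × 3/16 = 345.375
  yellow shrunken: 1842 × 1/16 = 115.125
χ² = Σ (O − E)² / E
  purple smooth: (1022 − 1036.125)² / 1036.125 = 0.1926
  purple shrunken: (369 − 345.375)² / 345.375 = 1.6160
  yellow smooth: (337 − 345.375)² / 345.375 = 0.2031
  yellow shrunken: (114 − 115.125)² / 115.125 = 0.0110
χ² = 0.1926 + 1.6160 + 0.2031 + 0.0110 = 2.0227 ≈ 2.023
Degrees of freedom = 4 − 1 = 3; critical value at α = 0.1 is 6.251.
Since 2.023 < 6.251, we fail to reject the null hypothesis — the data are consistent with the 9:3:3:1 ratio.

2.023; consistent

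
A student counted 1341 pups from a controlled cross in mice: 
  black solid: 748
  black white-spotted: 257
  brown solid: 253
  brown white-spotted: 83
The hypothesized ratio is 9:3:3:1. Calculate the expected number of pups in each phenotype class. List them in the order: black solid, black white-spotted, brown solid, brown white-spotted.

Total ratio parts = 16. Expected numbers out of 1341:
  black solid: 1341 × 9/16 = 754.3125
  black white-spotted: 1341 × 3/16 = 251.4375
  brown solid: 1341 × 3/16 = 251.4375
  brown white-spotted: 1341 × 1/16 = 83.8125

754.3125, 251.4375, 251.4375, 83.8125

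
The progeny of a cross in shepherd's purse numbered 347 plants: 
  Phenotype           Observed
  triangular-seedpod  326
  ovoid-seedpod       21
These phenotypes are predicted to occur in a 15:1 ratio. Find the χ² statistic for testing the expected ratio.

Expected counts for N = 347 under a 15:1 ratio (total parts = 16):
  triangular-seedpod: 347 × 15/16 = 325.3125
  ovoid-seedpod: 347 × 1/16 = 21.6875
χ² = Σ (O − E)² / E
  triangular-seedpod: (326 − 325.3125)² / 325.3125 = 0.0015
  ovoid-seedpod: (21 − 21.6875)² / 21.6875 = 0.0218
χ² = 0.0015 + 0.0218 = 0.0233 ≈ 0.023

0.023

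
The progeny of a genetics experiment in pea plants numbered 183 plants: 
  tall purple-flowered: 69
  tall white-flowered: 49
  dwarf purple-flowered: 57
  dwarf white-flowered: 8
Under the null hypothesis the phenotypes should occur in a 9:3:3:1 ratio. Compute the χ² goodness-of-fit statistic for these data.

The 9:3:3:1 ratio has 16 parts, so with N = 183 the expected counts are:
  tall purple-flowered: 183 × 9/16 = 102.9375
  tall white-flowered: 183 × 3/16 = 34.3125
  dwarf purple-flowered: 183 × 3/16 = 34.3125
  dwarf white-flowered: 183 × 1/16 = 11.4375
χ² = Σ (O − E)² / E
  tall purple-flowered: (69 − 102.9375)² / 102.9375 = 11.1889
  tall white-flowered: (49 − 34.3125)² / 34.3125 = 6.2870
  dwarf purple-flowered: (57 − 34.3125)² / 34.3125 = 15.0010
  dwarf white-flowered: (8 − 11.4375)² / 11.4375 = 1.0331
χ² = 11.1889 + 6.2870 + 15.0010 + 1.0331 = 33.510

33.510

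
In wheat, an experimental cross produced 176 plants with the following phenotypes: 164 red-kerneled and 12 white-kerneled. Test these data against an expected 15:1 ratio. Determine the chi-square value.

0.097

Under the 15:1 hypothesis (Σ ratio = 16, N = 176):
  red-kerneled: 176 × 15/16 = 165
  white-kerneled: 176 × 1/16 = 11
χ² = Σ (O − E)² / E
  red-kerneled: (164 − 165)² / 165 = 0.0061
  white-kerneled: (12 − 11)² / 11 = 0.0909
χ² = 0.0061 + 0.0909 = 0.097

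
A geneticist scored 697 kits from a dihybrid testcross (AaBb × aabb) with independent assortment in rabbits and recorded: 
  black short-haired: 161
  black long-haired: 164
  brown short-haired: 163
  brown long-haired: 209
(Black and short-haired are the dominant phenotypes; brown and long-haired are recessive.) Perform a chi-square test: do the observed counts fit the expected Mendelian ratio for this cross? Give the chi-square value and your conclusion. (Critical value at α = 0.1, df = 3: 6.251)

9.267; not consistent

A dihybrid testcross with independent assortment gives a 1:1:1:1 ratio.
The 1:1:1:1 ratio has 4 parts, so with N = 697 the expected counts are:
  black short-haired: 697 × 1/4 = 174.25
  black long-haired: 697 × 1/4 = 174.25
  brown short-haired: 697 × 1/4 = 174.25
  brown long-haired: 697 × 1/4 = 174.25
χ² = Σ (O − E)² / E
  black short-haired: (161 − 174.25)² / 174.25 = 1.0075
  black long-haired: (164 − 174.25)² / 174.25 = 0.6029
  brown short-haired: (163 − 174.25)² / 174.25 = 0.7263
  brown long-haired: (209 − 174.25)² / 174.25 = 6.9301
χ² = 1.0075 + 0.6029 + 0.7263 + 6.9301 = 9.2668 ≈ 9.267
Degrees of freedom = 4 − 1 = 3; critical value at α = 0.1 is 6.251.
Since 9.267 > 6.251, we reject the null hypothesis — the data do not fit the 1:1:1:1 ratio.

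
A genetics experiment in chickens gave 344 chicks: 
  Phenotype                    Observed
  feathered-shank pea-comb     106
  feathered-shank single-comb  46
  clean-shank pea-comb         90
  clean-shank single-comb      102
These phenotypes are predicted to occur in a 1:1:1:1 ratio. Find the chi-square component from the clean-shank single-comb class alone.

Under the 1:1:1:1 hypothesis (Σ ratio = 4, N = 344):
  feathered-shank pea-comb: 344 × 1/4 = 86
  feathered-shank single-comb: 344 × 1/4 = 86
  clean-shank pea-comb: 344 × 1/4 = 86
  clean-shank single-comb: 344 × 1/4 = 86
Contribution of clean-shank single-comb: (102 − 86)² / 86 = 2.9767

2.977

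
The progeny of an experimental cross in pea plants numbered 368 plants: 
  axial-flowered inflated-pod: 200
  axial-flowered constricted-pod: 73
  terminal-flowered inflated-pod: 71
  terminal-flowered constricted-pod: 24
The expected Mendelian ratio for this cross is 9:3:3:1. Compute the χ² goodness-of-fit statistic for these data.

0.570

Expected counts for N = 368 under a 9:3:3:1 ratio (total parts = 16):
  axial-flowered inflated-pod: 368 × 9/16 = 207
  axial-flowered constricted-pod: 368 × 3/16 = 69
  terminal-flowered inflated-pod: 368 × 3/16 = 69
  terminal-flowered constricted-pod: 368 × 1/16 = 23
χ² = Σ (O − E)² / E
  axial-flowered inflated-pod: (200 − 207)² / 207 = 0.2367
  axial-flowered constricted-pod: (73 − 69)² / 69 = 0.2319
  terminal-flowered inflated-pod: (71 − 69)² / 69 = 0.0580
  terminal-flowered constricted-pod: (24 − 23)² / 23 = 0.0435
χ² = 0.2367 + 0.2319 + 0.0580 + 0.0435 = 0.5701 ≈ 0.570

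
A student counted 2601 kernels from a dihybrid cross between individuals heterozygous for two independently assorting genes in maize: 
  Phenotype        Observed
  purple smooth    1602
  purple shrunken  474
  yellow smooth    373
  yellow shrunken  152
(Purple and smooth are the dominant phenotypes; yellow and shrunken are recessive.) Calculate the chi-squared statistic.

41.235

A dihybrid F₂ with independent assortment and complete dominance at both loci gives a 9:3:3:1 phenotypic ratio.
Total ratio parts = 16. Expected numbers out of 2601:
  purple smooth: 2601 × 9/16 = 1463.0625
  purple shrunken: 2601 × 3/16 = 487.6875
  yellow smooth: 2601 × 3/16 = 487.6875
  yellow shrunken: 2601 × 1/16 = 162.5625
χ² = Σ (O − E)² / E
  purple smooth: (1602 − 1463.0625)² / 1463.0625 = 13.1940
  purple shrunken: (474 − 487.6875)² / 487.6875 = 0.3842
  yellow smooth: (373 − 487.6875)² / 487.6875 = 26.9706
  yellow shrunken: (152 − 162.5625)² / 162.5625 = 0.6863
χ² = 13.1940 + 0.3842 + 26.9706 + 0.6863 = 41.2351 ≈ 41.235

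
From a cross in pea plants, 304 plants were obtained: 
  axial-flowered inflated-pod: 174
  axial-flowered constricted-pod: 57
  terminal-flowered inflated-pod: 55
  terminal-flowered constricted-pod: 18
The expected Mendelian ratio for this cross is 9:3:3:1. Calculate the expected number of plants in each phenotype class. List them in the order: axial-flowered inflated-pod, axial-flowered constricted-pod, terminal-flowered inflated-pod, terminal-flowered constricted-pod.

171, 57, 57, 19

Under the 9:3:3:1 hypothesis (Σ ratio = 16, N = 304):
  axial-flowered inflated-pod: 304 × 9/16 = 171
  axial-flowered constricted-pod: 304 × 3/16 = 57
  terminal-flowered inflated-pod: 304 × 3/16 = 57
  terminal-flowered constricted-pod: 304 × 1/16 = 19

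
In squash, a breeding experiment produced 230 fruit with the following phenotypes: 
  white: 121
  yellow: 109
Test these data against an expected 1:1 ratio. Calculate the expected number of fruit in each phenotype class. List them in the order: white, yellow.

115, 115

The 1:1 ratio has 2 parts, so with N = 230 the expected counts are:
  white: 230 × 1/2 = 115
  yellow: 230 × 1/2 = 115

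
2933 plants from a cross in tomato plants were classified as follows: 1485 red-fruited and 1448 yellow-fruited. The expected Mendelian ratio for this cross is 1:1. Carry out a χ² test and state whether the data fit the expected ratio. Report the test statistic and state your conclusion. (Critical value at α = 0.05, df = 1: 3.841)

The 1:1 ratio has 2 parts, so with N = 2933 the expected counts are:
  red-fruited: 2933 × 1/2 = 1466.5
  yellow-fruited: 2933 × 1/2 = 1466.5
χ² = Σ (O − E)² / E
  red-fruited: (1485 − 1466.5)² / 1466.5 = 0.2334
  yellow-fruited: (1448 − 1466.5)² / 1466.5 = 0.2334
χ² = 0.2334 + 0.2334 = 0.4668 ≈ 0.467
Degrees of freedom = 2 − 1 = 1; critical value at α = 0.05 is 3.841.
Since 0.467 < 3.841, we fail to reject the null hypothesis — the data are consistent with the 1:1 ratio.

0.467; consistent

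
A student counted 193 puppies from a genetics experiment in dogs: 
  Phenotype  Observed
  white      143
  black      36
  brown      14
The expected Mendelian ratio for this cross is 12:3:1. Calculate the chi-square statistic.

Total ratio parts = 16. Expected numbers out of 193:
  white: 193 × 12/16 = 144.75
  black: 193 × 3/16 = 36.1875
  brown: 193 × 1/16 = 12.0625
χ² = Σ (O − E)² / E
  white: (143 − 144.75)² / 144.75 = 0.0212
  black: (36 − 36.1875)² / 36.1875 = 0.0010
  brown: (14 − 12.0625)² / 12.0625 = 0.3112
χ² = 0.0212 + 0.0010 + 0.3112 = 0.3334 ≈ 0.333

0.333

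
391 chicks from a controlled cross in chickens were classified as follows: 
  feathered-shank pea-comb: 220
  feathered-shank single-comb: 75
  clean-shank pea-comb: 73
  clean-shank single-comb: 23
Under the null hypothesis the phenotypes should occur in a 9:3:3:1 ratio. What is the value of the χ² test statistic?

The 9:3:3:1 ratio has 16 parts, so with N = 391 the expected counts are:
  feathered-shank pea-comb: 391 × 9/16 = 219.9375
  feathered-shank single-comb: 391 × 3/16 = 73.3125
  clean-shank pea-comb: 391 × 3/16 = 73.3125
  clean-shank single-comb: 391 × 1/16 = 24.4375
χ² = Σ (O − E)² / E
  feathered-shank pea-comb: (220 − 219.9375)² / 219.9375 = 0.0000
  feathered-shank single-comb: (75 − 73.3125)² / 73.3125 = 0.0388
  clean-shank pea-comb: (73 − 73.3125)² / 73.3125 = 0.0013
  clean-shank single-comb: (23 − 24.4375)² / 24.4375 = 0.0846
χ² = 0.0000 + 0.0388 + 0.0013 + 0.0846 = 0.1247 ≈ 0.125

0.125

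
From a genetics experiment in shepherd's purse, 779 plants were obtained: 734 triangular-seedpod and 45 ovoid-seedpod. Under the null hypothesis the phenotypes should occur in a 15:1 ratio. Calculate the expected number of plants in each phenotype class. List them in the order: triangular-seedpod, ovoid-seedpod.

730.3125, 48.6875

Expected counts for N = 779 under a 15:1 ratio (total parts = 16):
  triangular-seedpod: 779 × 15/16 = 730.3125
  ovoid-seedpod: 779 × 1/16 = 48.6875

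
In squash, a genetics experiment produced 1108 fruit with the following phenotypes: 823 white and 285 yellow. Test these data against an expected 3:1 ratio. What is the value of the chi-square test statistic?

Under the 3:1 hypothesis (Σ ratio = 4, N = 1108):
  white: 1108 × 3/4 = 831
  yellow: 1108 × 1/4 = 277
χ² = Σ (O − E)² / E
  white: (823 − 831)² / 831 = 0.0770
  yellow: (285 − 277)² / 277 = 0.2310
χ² = 0.0770 + 0.2310 = 0.308

0.308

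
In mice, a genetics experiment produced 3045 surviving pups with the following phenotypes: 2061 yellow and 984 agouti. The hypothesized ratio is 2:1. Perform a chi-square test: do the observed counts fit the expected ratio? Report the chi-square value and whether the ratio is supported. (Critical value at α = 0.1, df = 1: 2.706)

1.420; consistent

Total ratio parts = 3. Expected numbers out of 3045:
  yellow: 3045 × 2/3 = 2030
  agouti: 3045 × 1/3 = 1015
χ² = Σ (O − E)² / E
  yellow: (2061 − 2030)² / 2030 = 0.4734
  agouti: (984 − 1015)² / 1015 = 0.9468
χ² = 0.4734 + 0.9468 = 1.4202 ≈ 1.420
Degrees of freedom = 2 − 1 = 1; critical value at α = 0.1 is 2.706.
Since 1.420 < 2.706, we fail to reject the null hypothesis — the data are consistent with the 2:1 ratio.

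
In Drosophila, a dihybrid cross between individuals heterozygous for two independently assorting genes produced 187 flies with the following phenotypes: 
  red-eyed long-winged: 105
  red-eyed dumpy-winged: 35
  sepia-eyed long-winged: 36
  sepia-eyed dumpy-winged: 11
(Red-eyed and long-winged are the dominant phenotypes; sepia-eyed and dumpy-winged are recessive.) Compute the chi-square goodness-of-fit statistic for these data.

A dihybrid F₂ with independent assortment and complete dominance at both loci gives a 9:3:3:1 phenotypic ratio.
Total ratio parts = 16. Expected numbers out of 187:
  red-eyed long-winged: 187 × 9/16 = 105.1875
  red-eyed dumpy-winged: 187 × 3/16 = 35.0625
  sepia-eyed long-winged: 187 × 3/16 = 35.0625
  sepia-eyed dumpy-winged: 187 × 1/16 = 11.6875
χ² = Σ (O − E)² / E
  red-eyed long-winged: (105 − 105.1875)² / 105.1875 = 0.0003
  red-eyed dumpy-winged: (35 − 35.0625)² / 35.0625 = 0.0001
  sepia-eyed long-winged: (36 − 35.0625)² / 35.0625 = 0.0251
  sepia-eyed dumpy-winged: (11 − 11.6875)² / 11.6875 = 0.0404
χ² = 0.0003 + 0.0001 + 0.0251 + 0.0404 = 0.0659 ≈ 0.066

0.066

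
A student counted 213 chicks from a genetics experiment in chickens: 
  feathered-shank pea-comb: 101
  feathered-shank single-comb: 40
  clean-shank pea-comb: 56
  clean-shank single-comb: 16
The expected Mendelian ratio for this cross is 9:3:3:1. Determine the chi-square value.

Total ratio parts = 16. Expected numbers out of 213:
  feathered-shank pea-comb: 213 × 9/16 = 119.8125
  feathered-shank single-comb: 213 × 3/16 = 39.9375
  clean-shank pea-comb: 213 × 3/16 = 39.9375
  clean-shank single-comb: 213 × 1/16 = 13.3125
χ² = Σ (O − E)² / E
  feathered-shank pea-comb: (101 − 119.8125)² / 119.8125 = 2.9539
  feathered-shank single-comb: (40 − 39.9375)² / 39.9375 = 0.0001
  clean-shank pea-comb: (56 − 39.9375)² / 39.9375 = 6.4602
  clean-shank single-comb: (16 − 13.3125)² / 13.3125 = 0.5425
χ² = 2.9539 + 0.0001 + 6.4602 + 0.5425 = 9.9567 ≈ 9.957

9.957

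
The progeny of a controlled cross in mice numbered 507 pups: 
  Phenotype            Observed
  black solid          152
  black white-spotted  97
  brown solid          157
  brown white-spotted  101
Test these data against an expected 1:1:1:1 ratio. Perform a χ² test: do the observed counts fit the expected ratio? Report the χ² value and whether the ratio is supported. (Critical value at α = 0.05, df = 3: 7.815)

24.464; not consistent

Expected counts for N = 507 under a 1:1:1:1 ratio (total parts = 4):
  black solid: 507 × 1/4 = 126.75
  black white-spotted: 507 × 1/4 = 126.75
  brown solid: 507 × 1/4 = 126.75
  brown white-spotted: 507 × 1/4 = 126.75
χ² = Σ (O − E)² / E
  black solid: (152 − 126.75)² / 126.75 = 5.0301
  black white-spotted: (97 − 126.75)² / 126.75 = 6.9827
  brown solid: (157 − 126.75)² / 126.75 = 7.2194
  brown white-spotted: (101 − 126.75)² / 126.75 = 5.2313
χ² = 5.0301 + 6.9827 + 7.2194 + 5.2313 = 24.4635 ≈ 24.464
Degrees of freedom = 4 − 1 = 3; critical value at α = 0.05 is 7.815.
Since 24.464 > 7.815, we reject the null hypothesis — the data do not fit the 1:1:1:1 ratio.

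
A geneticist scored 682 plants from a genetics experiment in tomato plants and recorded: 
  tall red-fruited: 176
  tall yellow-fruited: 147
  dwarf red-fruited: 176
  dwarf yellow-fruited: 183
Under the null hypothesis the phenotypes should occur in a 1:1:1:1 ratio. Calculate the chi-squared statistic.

4.510

Expected counts for N = 682 under a 1:1:1:1 ratio (total parts = 4):
  tall red-fruited: 682 × 1/4 = 170.5
  tall yellow-fruited: 682 × 1/4 = 170.5
  dwarf red-fruited: 682 × 1/4 = 170.5
  dwarf yellow-fruited: 682 × 1/4 = 170.5
χ² = Σ (O − E)² / E
  tall red-fruited: (176 − 170.5)² / 170.5 = 0.1774
  tall yellow-fruited: (147 − 170.5)² / 170.5 = 3.2390
  dwarf red-fruited: (176 − 170.5)² / 170.5 = 0.1774
  dwarf yellow-fruited: (183 − 170.5)² / 170.5 = 0.9164
χ² = 0.1774 + 3.2390 + 0.1774 + 0.9164 = 4.5102 ≈ 4.510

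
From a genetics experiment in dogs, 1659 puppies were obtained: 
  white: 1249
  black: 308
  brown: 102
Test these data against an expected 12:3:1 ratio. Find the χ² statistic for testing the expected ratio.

The 12:3:1 ratio has 16 parts, so with N = 1659 the expected counts are:
  white: 1659 × 12/16 = 1244.25
  black: 1659 × 3/16 = 311.0625
  brown: 1659 × 1/16 = 103.6875
χ² = Σ (O − E)² / E
  white: (1249 − 1244.25)² / 1244.25 = 0.0181
  black: (308 − 311.0625)² / 311.0625 = 0.0302
  brown: (102 − 103.6875)² / 103.6875 = 0.0275
χ² = 0.0181 + 0.0302 + 0.0275 = 0.0758 ≈ 0.076

0.076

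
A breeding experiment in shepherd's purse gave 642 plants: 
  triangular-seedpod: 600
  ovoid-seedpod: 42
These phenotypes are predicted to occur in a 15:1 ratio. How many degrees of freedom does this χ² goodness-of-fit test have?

A goodness-of-fit test with 2 phenotype classes has df = 2 − 1 = 1.

1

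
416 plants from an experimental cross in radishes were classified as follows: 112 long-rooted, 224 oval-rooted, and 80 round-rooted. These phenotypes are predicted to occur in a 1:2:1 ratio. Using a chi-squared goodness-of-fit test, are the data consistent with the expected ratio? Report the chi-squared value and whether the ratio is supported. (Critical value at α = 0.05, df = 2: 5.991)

7.385; not consistent

Total ratio parts = 4. Expected numbers out of 416:
  long-rooted: 416 × 1/4 = 104
  oval-rooted: 416 × 2/4 = 208
  round-rooted: 416 × 1/4 = 104
χ² = Σ (O − E)² / E
  long-rooted: (112 − 104)² / 104 = 0.6154
  oval-rooted: (224 − 208)² / 208 = 1.2308
  round-rooted: (80 − 104)² / 104 = 5.5385
χ² = 0.6154 + 1.2308 + 5.5385 = 7.3847 ≈ 7.385
Degrees of freedom = 3 − 1 = 2; critical value at α = 0.05 is 5.991.
Since 7.385 > 5.991, we reject the null hypothesis — the data do not fit the 1:2:1 ratio.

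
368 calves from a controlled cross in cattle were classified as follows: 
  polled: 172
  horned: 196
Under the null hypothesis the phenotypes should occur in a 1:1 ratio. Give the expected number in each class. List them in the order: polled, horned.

184, 184

The 1:1 ratio has 2 parts, so with N = 368 the expected counts are:
  polled: 368 × 1/2 = 184
  horned: 368 × 1/2 = 184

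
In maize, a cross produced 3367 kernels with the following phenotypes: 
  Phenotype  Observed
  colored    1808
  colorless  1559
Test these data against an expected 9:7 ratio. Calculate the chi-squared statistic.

Under the 9:7 hypothesis (Σ ratio = 16, N = 3367):
  colored: 3367 × 9/16 = 1893.9375
  colorless: 3367 × 7/16 = 1473.0625
χ² = Σ (O − E)² / E
  colored: (1808 − 1893.9375)² / 1893.9375 = 3.8994
  colorless: (1559 − 1473.0625)² / 1473.0625 = 5.0135
χ² = 3.8994 + 5.0135 = 8.9129 ≈ 8.913

8.913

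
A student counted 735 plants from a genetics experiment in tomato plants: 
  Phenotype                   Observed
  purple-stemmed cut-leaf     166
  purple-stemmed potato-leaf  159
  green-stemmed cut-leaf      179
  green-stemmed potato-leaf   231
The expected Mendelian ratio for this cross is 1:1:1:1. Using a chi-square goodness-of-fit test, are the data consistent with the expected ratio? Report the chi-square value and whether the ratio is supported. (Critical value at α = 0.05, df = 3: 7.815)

17.321; not consistent

Expected counts for N = 735 under a 1:1:1:1 ratio (total parts = 4):
  purple-stemmed cut-leaf: 735 × 1/4 = 183.75
  purple-stemmed potato-leaf: 735 × 1/4 = 183.75
  green-stemmed cut-leaf: 735 × 1/4 = 183.75
  green-stemmed potato-leaf: 735 × 1/4 = 183.75
χ² = Σ (O − E)² / E
  purple-stemmed cut-leaf: (166 − 183.75)² / 183.75 = 1.7146
  purple-stemmed potato-leaf: (159 − 183.75)² / 183.75 = 3.3337
  green-stemmed cut-leaf: (179 − 183.75)² / 183.75 = 0.1228
  green-stemmed potato-leaf: (231 − 183.75)² / 183.75 = 12.1500
χ² = 1.7146 + 3.3337 + 0.1228 + 12.1500 = 17.3211 ≈ 17.321
Degrees of freedom = 4 − 1 = 3; critical value at α = 0.05 is 7.815.
Since 17.321 > 7.815, we reject the null hypothesis — the data do not fit the 1:1:1:1 ratio.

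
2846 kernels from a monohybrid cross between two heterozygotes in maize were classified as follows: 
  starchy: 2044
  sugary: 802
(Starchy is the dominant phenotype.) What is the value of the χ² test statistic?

15.348

For a monohybrid cross between heterozygotes with complete dominance, the expected phenotypic ratio is 3:1.
Total ratio parts = 4. Expected numbers out of 2846:
  starchy: 2846 × 3/4 = 2134.5
  sugary: 2846 × 1/4 = 711.5
χ² = Σ (O − E)² / E
  starchy: (2044 − 2134.5)² / 2134.5 = 3.8371
  sugary: (802 − 711.5)² / 711.5 = 11.5112
χ² = 3.8371 + 11.5112 = 15.3483 ≈ 15.348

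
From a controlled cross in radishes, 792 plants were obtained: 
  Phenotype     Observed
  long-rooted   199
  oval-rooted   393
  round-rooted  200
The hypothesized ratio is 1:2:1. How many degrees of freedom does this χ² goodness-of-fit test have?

A goodness-of-fit test with 3 phenotype classes has df = 3 − 1 = 2.

2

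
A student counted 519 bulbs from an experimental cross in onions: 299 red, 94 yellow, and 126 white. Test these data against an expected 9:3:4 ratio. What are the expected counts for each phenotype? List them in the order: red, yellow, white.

The 9:3:4 ratio has 16 parts, so with N = 519 the expected counts are:
  red: 519 × 9/16 = 291.9375
  yellow: 519 × 3/16 = 97.3125
  white: 519 × 4/16 = 129.75

291.9375, 97.3125, 129.75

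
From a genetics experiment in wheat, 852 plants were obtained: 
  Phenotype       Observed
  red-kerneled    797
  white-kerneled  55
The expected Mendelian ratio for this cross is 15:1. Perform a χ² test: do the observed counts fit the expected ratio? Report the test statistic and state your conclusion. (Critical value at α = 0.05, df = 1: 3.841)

Total ratio parts = 16. Expected numbers out of 852:
  red-kerneled: 852 × 15/16 = 798.75
  white-kerneled: 852 × 1/16 = 53.25
χ² = Σ (O − E)² / E
  red-kerneled: (797 − 798.75)² / 798.75 = 0.0038
  white-kerneled: (55 − 53.25)² / 53.25 = 0.0575
χ² = 0.0038 + 0.0575 = 0.0613 ≈ 0.061
Degrees of freedom = 2 − 1 = 1; critical value at α = 0.05 is 3.841.
Since 0.061 < 3.841, we fail to reject the null hypothesis — the data are consistent with the 15:1 ratio.

0.061; consistent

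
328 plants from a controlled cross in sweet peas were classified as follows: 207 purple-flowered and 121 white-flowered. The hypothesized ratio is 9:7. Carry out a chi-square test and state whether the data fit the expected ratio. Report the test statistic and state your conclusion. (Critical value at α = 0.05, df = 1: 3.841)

6.272; not consistent

The 9:7 ratio has 16 parts, so with N = 328 the expected counts are:
  purple-flowered: 328 × 9/16 = 184.5
  white-flowered: 328 × 7/16 = 143.5
χ² = Σ (O − E)² / E
  purple-flowered: (207 − 184.5)² / 184.5 = 2.7439
  white-flowered: (121 − 143.5)² / 143.5 = 3.5279
χ² = 2.7439 + 3.5279 = 6.2718 ≈ 6.272
Degrees of freedom = 2 − 1 = 1; critical value at α = 0.05 is 3.841.
Since 6.272 > 3.841, we reject the null hypothesis — the data do not fit the 9:7 ratio.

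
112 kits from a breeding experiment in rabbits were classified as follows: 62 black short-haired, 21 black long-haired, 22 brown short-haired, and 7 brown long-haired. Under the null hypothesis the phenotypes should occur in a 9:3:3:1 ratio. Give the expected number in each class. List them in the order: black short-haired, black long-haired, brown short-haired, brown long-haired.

Expected counts for N = 112 under a 9:3:3:1 ratio (total parts = 16):
  black short-haired: 112 × 9/16 = 63
  black long-haired: 112 × 3/16 = 21
  brown short-haired: 112 × 3/16 = 21
  brown long-haired: 112 × 1/16 = 7

63, 21, 21, 7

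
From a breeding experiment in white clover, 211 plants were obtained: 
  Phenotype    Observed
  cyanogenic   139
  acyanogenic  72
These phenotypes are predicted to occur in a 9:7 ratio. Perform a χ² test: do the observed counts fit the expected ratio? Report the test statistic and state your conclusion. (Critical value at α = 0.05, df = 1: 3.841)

7.946; not consistent

Expected counts for N = 211 under a 9:7 ratio (total parts = 16):
  cyanogenic: 211 × 9/16 = 118.6875
  acyanogenic: 211 × 7/16 = 92.3125
χ² = Σ (O − E)² / E
  cyanogenic: (139 − 118.6875)² / 118.6875 = 3.4763
  acyanogenic: (72 − 92.3125)² / 92.3125 = 4.4696
χ² = 3.4763 + 4.4696 = 7.9459 ≈ 7.946
Degrees of freedom = 2 − 1 = 1; critical value at α = 0.05 is 3.841.
Since 7.946 > 3.841, we reject the null hypothesis — the data do not fit the 9:7 ratio.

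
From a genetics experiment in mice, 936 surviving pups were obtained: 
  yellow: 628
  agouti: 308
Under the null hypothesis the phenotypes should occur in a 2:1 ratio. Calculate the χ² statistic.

Under the 2:1 hypothesis (Σ ratio = 3, N = 936):
  yellow: 936 × 2/3 = 624
  agouti: 936 × 1/3 = 312
χ² = Σ (O − E)² / E
  yellow: (628 − 624)² / 624 = 0.0256
  agouti: (308 − 312)² / 312 = 0.0513
χ² = 0.0256 + 0.0513 = 0.0769 ≈ 0.077

0.077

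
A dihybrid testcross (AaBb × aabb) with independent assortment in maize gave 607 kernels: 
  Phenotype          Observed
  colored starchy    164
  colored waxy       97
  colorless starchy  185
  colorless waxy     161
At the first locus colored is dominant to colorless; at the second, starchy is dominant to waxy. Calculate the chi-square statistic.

A dihybrid testcross with independent assortment gives a 1:1:1:1 ratio.
Total ratio parts = 4. Expected numbers out of 607:
  colored starchy: 607 × 1/4 = 151.75
  colored waxy: 607 × 1/4 = 151.75
  colorless starchy: 607 × 1/4 = 151.75
  colorless waxy: 607 × 1/4 = 151.75
χ² = Σ (O − E)² / E
  colored starchy: (164 − 151.75)² / 151.75 = 0.9889
  colored waxy: (97 − 151.75)² / 151.75 = 19.7533
  colorless starchy: (185 − 151.75)² / 151.75 = 7.2854
  colorless waxy: (161 − 151.75)² / 151.75 = 0.5638
χ² = 0.9889 + 19.7533 + 7.2854 + 0.5638 = 28.5914 ≈ 28.591

28.591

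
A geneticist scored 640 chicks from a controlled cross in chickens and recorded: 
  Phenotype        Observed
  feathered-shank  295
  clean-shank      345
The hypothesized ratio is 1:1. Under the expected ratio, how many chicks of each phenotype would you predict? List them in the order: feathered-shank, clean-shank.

320, 320

Total ratio parts = 2. Expected numbers out of 640:
  feathered-shank: 640 × 1/2 = 320
  clean-shank: 640 × 1/2 = 320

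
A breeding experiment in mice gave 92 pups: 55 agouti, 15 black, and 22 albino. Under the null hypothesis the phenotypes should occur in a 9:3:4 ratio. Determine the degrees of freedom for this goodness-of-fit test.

2

A goodness-of-fit test with 3 phenotype classes has df = 3 − 1 = 2.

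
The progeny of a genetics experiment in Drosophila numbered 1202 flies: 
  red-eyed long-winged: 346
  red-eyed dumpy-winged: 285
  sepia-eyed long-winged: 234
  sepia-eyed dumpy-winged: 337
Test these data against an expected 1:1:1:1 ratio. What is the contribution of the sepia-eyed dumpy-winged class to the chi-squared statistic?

The 1:1:1:1 ratio has 4 parts, so with N = 1202 the expected counts are:
  red-eyed long-winged: 1202 × 1/4 = 300.5
  red-eyed dumpy-winged: 1202 × 1/4 = 300.5
  sepia-eyed long-winged: 1202 × 1/4 = 300.5
  sepia-eyed dumpy-winged: 1202 × 1/4 = 300.5
Contribution of sepia-eyed dumpy-winged: (337 − 300.5)² / 300.5 = 4.4334

4.433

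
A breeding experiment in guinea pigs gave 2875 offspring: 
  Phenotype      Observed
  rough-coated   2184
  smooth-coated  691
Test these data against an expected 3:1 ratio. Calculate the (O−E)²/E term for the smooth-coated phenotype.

Total ratio parts = 4. Expected numbers out of 2875:
  rough-coated: 2875 × 3/4 = 2156.25
  smooth-coated: 2875 × 1/4 = 718.75
Contribution of smooth-coated: (691 − 718.75)² / 718.75 = 1.0714

1.071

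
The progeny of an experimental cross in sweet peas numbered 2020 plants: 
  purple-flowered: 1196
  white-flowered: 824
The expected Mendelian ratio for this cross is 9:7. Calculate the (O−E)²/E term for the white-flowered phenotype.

4.040

Expected counts for N = 2020 under a 9:7 ratio (total parts = 16):
  purple-flowered: 2020 × 9/16 = 1136.25
  white-flowered: 2020 × 7/16 = 883.75
Contribution of white-flowered: (824 − 883.75)² / 883.75 = 4.0397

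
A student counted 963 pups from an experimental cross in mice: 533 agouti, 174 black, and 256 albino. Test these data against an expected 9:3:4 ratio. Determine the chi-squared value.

Total ratio parts = 16. Expected numbers out of 963:
  agouti: 963 × 9/16 = 541.6875
  black: 963 × 3/16 = 180.5625
  albino: 963 × 4/16 = 240.75
χ² = Σ (O − E)² / E
  agouti: (533 − 541.6875)² / 541.6875 = 0.1393
  black: (174 − 180.5625)² / 180.5625 = 0.2385
  albino: (256 − 240.75)² / 240.75 = 0.9660
χ² = 0.1393 + 0.2385 + 0.9660 = 1.3438 ≈ 1.344

1.344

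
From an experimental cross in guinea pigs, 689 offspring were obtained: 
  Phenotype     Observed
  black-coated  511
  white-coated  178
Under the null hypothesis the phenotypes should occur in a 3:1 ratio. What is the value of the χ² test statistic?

The 3:1 ratio has 4 parts, so with N = 689 the expected counts are:
  black-coated: 689 × 3/4 = 516.75
  white-coated: 689 × 1/4 = 172.25
χ² = Σ (O − E)² / E
  black-coated: (511 − 516.75)² / 516.75 = 0.0640
  white-coated: (178 − 172.25)² / 172.25 = 0.1919
χ² = 0.0640 + 0.1919 = 0.2559 ≈ 0.256

0.256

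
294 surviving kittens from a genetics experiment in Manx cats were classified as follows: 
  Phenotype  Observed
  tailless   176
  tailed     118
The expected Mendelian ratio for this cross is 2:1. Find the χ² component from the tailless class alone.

The 2:1 ratio has 3 parts, so with N = 294 the expected counts are:
  tailless: 294 × 2/3 = 196
  tailed: 294 × 1/3 = 98
Contribution of tailless: (176 − 196)² / 196 = 2.0408

2.041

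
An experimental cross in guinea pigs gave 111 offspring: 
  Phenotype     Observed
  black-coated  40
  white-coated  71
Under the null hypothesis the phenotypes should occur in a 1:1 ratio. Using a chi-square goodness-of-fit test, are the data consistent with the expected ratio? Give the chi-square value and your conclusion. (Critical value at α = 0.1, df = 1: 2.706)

The 1:1 ratio has 2 parts, so with N = 111 the expected counts are:
  black-coated: 111 × 1/2 = 55.5
  white-coated: 111 × 1/2 = 55.5
χ² = Σ (O − E)² / E
  black-coated: (40 − 55.5)² / 55.5 = 4.3288
  white-coated: (71 − 55.5)² / 55.5 = 4.3288
χ² = 4.3288 + 4.3288 = 8.6576 ≈ 8.658
Degrees of freedom = 2 − 1 = 1; critical value at α = 0.1 is 2.706.
Since 8.658 > 2.706, we reject the null hypothesis — the data do not fit the 1:1 ratio.

8.658; not consistent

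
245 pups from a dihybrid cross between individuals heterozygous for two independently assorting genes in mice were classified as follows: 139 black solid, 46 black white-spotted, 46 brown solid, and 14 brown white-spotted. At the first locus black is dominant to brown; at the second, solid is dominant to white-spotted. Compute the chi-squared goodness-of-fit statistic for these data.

A dihybrid F₂ with independent assortment and complete dominance at both loci gives a 9:3:3:1 phenotypic ratio.
Total ratio parts = 16. Expected numbers out of 245:
  black solid: 245 × 9/16 = 137.8125
  black white-spotted: 245 × 3/16 = 45.9375
  brown solid: 245 × 3/16 = 45.9375
  brown white-spotted: 245 × 1/16 = 15.3125
χ² = Σ (O − E)² / E
  black solid: (139 − 137.8125)² / 137.8125 = 0.0102
  black white-spotted: (46 − 45.9375)² / 45.9375 = 0.0001
  brown solid: (46 − 45.9375)² / 45.9375 = 0.0001
  brown white-spotted: (14 − 15.3125)² / 15.3125 = 0.1125
χ² = 0.0102 + 0.0001 + 0.0001 + 0.1125 = 0.1229 ≈ 0.123

0.123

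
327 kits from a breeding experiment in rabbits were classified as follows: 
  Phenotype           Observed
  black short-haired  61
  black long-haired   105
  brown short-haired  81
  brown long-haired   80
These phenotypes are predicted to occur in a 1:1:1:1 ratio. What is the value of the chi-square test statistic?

Total ratio parts = 4. Expected numbers out of 327:
  black short-haired: 327 × 1/4 = 81.75
  black long-haired: 327 × 1/4 = 81.75
  brown short-haired: 327 × 1/4 = 81.75
  brown long-haired: 327 × 1/4 = 81.75
χ² = Σ (O − E)² / E
  black short-haired: (61 − 81.75)² / 81.75 = 5.2668
  black long-haired: (105 − 81.75)² / 81.75 = 6.6124
  brown short-haired: (81 − 81.75)² / 81.75 = 0.0069
  brown long-haired: (80 − 81.75)² / 81.75 = 0.0375
χ² = 5.2668 + 6.6124 + 0.0069 + 0.0375 = 11.9236 ≈ 11.924

11.924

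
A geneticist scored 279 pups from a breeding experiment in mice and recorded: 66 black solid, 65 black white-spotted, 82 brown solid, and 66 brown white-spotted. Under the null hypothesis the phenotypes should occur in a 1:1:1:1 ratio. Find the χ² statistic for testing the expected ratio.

Total ratio parts = 4. Expected numbers out of 279:
  black solid: 279 × 1/4 = 69.75
  black white-spotted: 279 × 1/4 = 69.75
  brown solid: 279 × 1/4 = 69.75
  brown white-spotted: 279 × 1/4 = 69.75
χ² = Σ (O − E)² / E
  black solid: (66 − 69.75)² / 69.75 = 0.2016
  black white-spotted: (65 − 69.75)² / 69.75 = 0.3235
  brown solid: (82 − 69.75)² / 69.75 = 2.1514
  brown white-spotted: (66 − 69.75)² / 69.75 = 0.2016
χ² = 0.2016 + 0.3235 + 2.1514 + 0.2016 = 2.8781 ≈ 2.878

2.878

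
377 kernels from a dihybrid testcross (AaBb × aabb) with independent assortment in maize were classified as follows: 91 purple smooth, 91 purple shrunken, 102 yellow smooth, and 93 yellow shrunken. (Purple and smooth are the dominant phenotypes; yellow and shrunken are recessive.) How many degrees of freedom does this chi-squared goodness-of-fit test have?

3

A dihybrid testcross with independent assortment gives a 1:1:1:1 ratio.
A goodness-of-fit test with 4 phenotype classes has df = 4 − 1 = 3.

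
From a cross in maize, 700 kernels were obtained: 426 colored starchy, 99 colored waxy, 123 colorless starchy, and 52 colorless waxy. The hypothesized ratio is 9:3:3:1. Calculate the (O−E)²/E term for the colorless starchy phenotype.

0.519

Total ratio parts = 16. Expected numbers out of 700:
  colored starchy: 700 × 9/16 = 393.75
  colored waxy: 700 × 3/16 = 131.25
  colorless starchy: 700 × 3/16 = 131.25
  colorless waxy: 700 × 1/16 = 43.75
Contribution of colorless starchy: (123 − 131.25)² / 131.25 = 0.5186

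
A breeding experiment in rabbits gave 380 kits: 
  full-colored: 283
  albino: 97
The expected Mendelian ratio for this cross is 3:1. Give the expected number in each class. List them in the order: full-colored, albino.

285, 95

Expected counts for N = 380 under a 3:1 ratio (total parts = 4):
  full-colored: 380 × 3/4 = 285
  albino: 380 × 1/4 = 95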